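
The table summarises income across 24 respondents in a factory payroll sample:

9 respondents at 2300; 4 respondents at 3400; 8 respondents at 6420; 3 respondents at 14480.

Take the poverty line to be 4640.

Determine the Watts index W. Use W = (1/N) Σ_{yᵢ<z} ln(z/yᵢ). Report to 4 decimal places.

0.3150

Poor units: 9×2300, 4×3400 (q = 13 of N = 24).
Log gaps: ln(4640/2300) = 0.7018 (×9); ln(4640/3400) = 0.3109 (×4).
W = 7.560003 / 24 = 0.3150.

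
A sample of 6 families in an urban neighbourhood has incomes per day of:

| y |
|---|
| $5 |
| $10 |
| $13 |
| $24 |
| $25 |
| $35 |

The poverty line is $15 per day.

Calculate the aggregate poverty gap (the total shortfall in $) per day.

Poor units: $5, $10, $13 (q = 3 of N = 6).
Individual gaps: 15−5 = 10; 15−10 = 5; 15−13 = 2.
Aggregate gap = $17.

$17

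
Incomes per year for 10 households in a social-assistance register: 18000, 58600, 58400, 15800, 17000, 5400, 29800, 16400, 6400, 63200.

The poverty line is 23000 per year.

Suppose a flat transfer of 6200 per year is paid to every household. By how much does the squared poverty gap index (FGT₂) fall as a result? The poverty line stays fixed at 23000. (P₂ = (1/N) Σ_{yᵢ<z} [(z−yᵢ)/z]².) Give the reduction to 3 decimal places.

Before: below the line — 5400, 6400, 15800, 16400, 17000, 18000; squared poverty gap index (FGT₂) = 0.14021.
After the 6200 transfer: below the line — 11600, 12600, 22000, 22600; squared poverty gap index (FGT₂) = 0.04523.
Reduction = 0.14021 − 0.04523 = 0.095.

0.095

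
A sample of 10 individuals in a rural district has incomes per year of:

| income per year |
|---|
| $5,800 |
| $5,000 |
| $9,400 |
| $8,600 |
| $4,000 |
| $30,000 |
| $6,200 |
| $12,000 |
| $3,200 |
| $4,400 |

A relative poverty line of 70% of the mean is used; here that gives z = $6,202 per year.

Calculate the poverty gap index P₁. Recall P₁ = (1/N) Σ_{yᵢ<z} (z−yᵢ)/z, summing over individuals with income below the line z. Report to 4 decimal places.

Incomes under z: $3,200, $4,000, $4,400, $5,000, $5,800, $6,200 (q = 6 of N = 10).
Normalized shortfalls: (6202−3200)/6202 = 0.4840; (6202−4000)/6202 = 0.3550; (6202−4400)/6202 = 0.2906; (6202−5000)/6202 = 0.1938; (6202−5800)/6202 = 0.0648; (6202−6200)/6202 = 0.0003.
Sum of shortfalls = 1.388584; P₁ averages over all N: 1.388584 / 10 = 0.1389.

0.1389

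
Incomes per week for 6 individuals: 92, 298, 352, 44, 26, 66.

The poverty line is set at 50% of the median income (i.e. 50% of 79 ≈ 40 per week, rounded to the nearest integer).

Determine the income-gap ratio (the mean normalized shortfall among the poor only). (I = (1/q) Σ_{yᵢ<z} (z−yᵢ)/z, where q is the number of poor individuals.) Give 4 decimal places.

Incomes under z: 26 (q = 1 of N = 6).
Shortfall ratios (z−y)/z: 0.3500; sum = 0.350000.
The income-gap ratio divides by q (the poor only): 0.350000 / 1 = 0.3500.

0.3500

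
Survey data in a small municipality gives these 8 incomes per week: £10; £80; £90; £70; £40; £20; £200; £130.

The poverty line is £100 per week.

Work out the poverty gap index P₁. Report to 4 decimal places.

Below z: £10, £20, £40, £70, £80, £90 (q = 6 of N = 8).
Relative gaps: (100−10)/100 = 0.9000; (100−20)/100 = 0.8000; (100−40)/100 = 0.6000; (100−70)/100 = 0.3000; (100−80)/100 = 0.2000; (100−90)/100 = 0.1000.
Sum of shortfalls = 2.900000; P₁ averages over all N: 2.900000 / 8 = 0.3625.

0.3625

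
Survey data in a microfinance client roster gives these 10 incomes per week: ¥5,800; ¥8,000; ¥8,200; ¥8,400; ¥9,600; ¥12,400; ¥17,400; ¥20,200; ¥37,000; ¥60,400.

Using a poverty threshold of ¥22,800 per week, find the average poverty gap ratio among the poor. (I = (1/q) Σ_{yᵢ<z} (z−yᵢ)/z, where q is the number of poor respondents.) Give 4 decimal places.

0.5066

Poor units: ¥5,800, ¥8,000, ¥8,200, ¥8,400, ¥9,600, ¥12,400, ¥17,400, ¥20,200 (q = 8 of N = 10).
Relative gaps: 0.7456, 0.6491, 0.6404, 0.6316, 0.5789, 0.4561, 0.2368, 0.1140; sum = 4.052632.
I averages over the q = 8 poor units only: 4.052632 / 8 = 0.5066.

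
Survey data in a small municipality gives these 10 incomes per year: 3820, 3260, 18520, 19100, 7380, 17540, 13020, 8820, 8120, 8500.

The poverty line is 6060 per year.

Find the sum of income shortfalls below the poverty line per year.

Poor units: 3260, 3820 (q = 2 of N = 10).
Individual gaps: 6060−3260 = 2800; 6060−3820 = 2240.
Aggregate gap = 5040.

5040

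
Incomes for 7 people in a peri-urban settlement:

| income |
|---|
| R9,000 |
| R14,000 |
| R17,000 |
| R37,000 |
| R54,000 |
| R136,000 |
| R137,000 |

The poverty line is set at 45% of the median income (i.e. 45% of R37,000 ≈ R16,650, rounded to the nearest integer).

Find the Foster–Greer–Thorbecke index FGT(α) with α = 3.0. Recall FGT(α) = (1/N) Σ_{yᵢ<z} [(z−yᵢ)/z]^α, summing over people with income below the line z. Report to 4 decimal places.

0.0144

Below z: R9,000, R14,000 (q = 2 of N = 7).
Normalized shortfalls: (16650−9000)/16650 = 0.4595; (16650−14000)/16650 = 0.1592.
Raised to α = 3.0: 0.09699; 0.00403.
Sum = 0.101025; FGT(3.0) = 0.101025 / 7 = 0.0144.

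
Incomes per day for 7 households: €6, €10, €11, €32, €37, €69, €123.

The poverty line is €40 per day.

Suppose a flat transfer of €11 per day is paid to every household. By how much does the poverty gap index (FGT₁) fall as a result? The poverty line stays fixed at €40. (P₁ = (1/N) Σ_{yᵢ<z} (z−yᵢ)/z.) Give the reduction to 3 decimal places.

Before: below the line — €6, €10, €11, €32, €37; poverty gap index (FGT₁) = 0.37143.
After the €11 transfer: below the line — €17, €21, €22; poverty gap index (FGT₁) = 0.21429.
Reduction = 0.37143 − 0.21429 = 0.157.

0.157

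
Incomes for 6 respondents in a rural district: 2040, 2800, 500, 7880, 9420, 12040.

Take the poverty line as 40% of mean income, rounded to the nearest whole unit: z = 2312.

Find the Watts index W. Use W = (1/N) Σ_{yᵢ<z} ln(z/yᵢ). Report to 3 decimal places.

Incomes under z: 500, 2040 (q = 2 of N = 6).
Log gaps: ln(2312/500) = 1.5313; ln(2312/2040) = 0.1252.
W = 1.656423 / 6 = 0.276.

0.276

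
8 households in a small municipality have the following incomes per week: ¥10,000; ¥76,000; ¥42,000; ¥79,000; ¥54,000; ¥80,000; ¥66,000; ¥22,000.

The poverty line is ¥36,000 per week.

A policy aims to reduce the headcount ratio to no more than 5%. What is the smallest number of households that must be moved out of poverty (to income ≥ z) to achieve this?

2 of the 8 households are poor, so H = 2/8 = 0.250.
A headcount ratio of at most 5% allows at most ⌊0.05 × 8⌋ = 0 poor households.
So at least 2 − 0 = 2 must be lifted.

2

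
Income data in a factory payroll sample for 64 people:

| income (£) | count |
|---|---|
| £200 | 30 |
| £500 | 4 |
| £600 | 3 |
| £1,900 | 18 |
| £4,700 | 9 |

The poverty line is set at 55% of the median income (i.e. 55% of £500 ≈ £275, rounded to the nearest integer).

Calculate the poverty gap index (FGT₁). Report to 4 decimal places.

Below z: 30×£200 (q = 30 of N = 64).
Normalized shortfalls: (275−200)/275 = 0.2727 (×30).
Σ = 8.181818. Dividing by the full population N = 64 gives P₁ = 0.1278.

0.1278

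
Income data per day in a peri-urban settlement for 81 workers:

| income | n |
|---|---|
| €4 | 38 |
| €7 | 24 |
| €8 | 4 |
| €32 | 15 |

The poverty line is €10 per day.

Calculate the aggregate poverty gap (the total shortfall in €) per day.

€308

Below z: 38×€4, 24×€7, 4×€8 (q = 66 of N = 81).
Individual gaps: 38×(10−4) = 228; 24×(10−7) = 72; 4×(10−8) = 8.
Aggregate gap = €308.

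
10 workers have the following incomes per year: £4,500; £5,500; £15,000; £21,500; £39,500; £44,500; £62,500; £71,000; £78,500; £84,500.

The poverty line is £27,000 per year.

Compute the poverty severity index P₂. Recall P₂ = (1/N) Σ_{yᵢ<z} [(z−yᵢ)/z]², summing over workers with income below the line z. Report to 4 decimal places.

0.1568

Poor units: £4,500, £5,500, £15,000, £21,500 (q = 4 of N = 10).
Gap ratios (z−y)/z: (27000−4500)/27000 = 0.8333; (27000−5500)/27000 = 0.7963; (27000−15000)/27000 = 0.4444; (27000−21500)/27000 = 0.2037.
Squared: 0.6944; 0.6341; 0.1975; 0.0415.
Sum = 1.567558; P₂ = 1.567558 / 10 = 0.1568.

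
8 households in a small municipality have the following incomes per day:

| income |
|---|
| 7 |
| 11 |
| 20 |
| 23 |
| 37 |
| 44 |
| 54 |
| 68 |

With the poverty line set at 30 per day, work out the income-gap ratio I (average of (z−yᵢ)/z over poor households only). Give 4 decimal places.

Poor units: 7, 11, 20, 23 (q = 4 of N = 8).
Shortfall ratios (z−y)/z: 0.7667, 0.6333, 0.3333, 0.2333; sum = 1.966667.
I averages over the q = 4 poor units only: 1.966667 / 4 = 0.4917.

0.4917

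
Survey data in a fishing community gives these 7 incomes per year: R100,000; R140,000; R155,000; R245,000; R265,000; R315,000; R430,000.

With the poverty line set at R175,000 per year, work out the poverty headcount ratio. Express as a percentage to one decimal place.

42.9%

3 of the 7 families have income below R175,000.
H = 3/7 = 42.9%.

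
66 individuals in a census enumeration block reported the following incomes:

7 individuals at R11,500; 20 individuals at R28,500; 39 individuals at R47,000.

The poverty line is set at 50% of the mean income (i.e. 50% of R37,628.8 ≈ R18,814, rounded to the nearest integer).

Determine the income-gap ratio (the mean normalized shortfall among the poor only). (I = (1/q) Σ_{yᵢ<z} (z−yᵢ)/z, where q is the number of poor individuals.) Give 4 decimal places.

Below the line: 7×R11,500 (q = 7 of N = 66).
Shortfall ratios (z−y)/z: 0.3888 (×7); sum = 2.721271.
The income-gap ratio divides by q (the poor only): 2.721271 / 7 = 0.3888.

0.3888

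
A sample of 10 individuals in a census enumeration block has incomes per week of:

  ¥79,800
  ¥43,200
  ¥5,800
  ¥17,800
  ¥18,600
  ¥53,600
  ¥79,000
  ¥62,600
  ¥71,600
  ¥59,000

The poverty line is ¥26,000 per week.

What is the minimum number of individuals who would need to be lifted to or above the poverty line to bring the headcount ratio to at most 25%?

Currently q = 3 of N = 10 are below the line (H = 0.300).
A headcount ratio of at most 25% allows at most ⌊0.25 × 10⌋ = 2 poor individuals.
So at least 3 − 2 = 1 must be lifted.

1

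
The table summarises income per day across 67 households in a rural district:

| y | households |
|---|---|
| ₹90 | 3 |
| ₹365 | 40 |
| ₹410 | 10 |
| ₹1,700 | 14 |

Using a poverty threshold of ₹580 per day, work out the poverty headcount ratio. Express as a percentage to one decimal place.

79.1%

53 of the 67 households have income below ₹580.
H = 53/67 = 79.1%.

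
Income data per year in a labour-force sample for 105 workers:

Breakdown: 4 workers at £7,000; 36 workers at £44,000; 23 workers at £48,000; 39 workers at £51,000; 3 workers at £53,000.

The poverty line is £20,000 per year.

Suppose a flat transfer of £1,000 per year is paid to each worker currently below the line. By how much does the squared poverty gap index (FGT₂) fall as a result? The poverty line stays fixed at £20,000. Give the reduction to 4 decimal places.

0.0024

Before: below the line — 4×£7,000; squared poverty gap index (FGT₂) = 0.016095.
After the £1,000 transfer: below the line — 4×£8,000; squared poverty gap index (FGT₂) = 0.013714.
Reduction = 0.016095 − 0.013714 = 0.0024.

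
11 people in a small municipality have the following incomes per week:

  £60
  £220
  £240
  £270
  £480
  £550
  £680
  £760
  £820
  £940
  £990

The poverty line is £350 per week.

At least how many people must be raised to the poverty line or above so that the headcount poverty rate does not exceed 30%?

1

Currently q = 4 of N = 11 are below the line (H = 0.364).
A headcount ratio of at most 30% allows at most ⌊0.30 × 11⌋ = 3 poor people.
So at least 4 − 3 = 1 must be lifted.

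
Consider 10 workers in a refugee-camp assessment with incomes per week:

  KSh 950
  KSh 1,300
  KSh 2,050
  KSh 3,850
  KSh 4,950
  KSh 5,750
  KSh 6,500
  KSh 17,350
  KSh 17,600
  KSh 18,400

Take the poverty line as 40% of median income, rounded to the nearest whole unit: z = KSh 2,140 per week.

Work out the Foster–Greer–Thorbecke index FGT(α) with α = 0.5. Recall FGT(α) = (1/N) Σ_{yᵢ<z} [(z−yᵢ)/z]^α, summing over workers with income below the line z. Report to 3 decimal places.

0.158

Poor units: KSh 950, KSh 1,300, KSh 2,050 (q = 3 of N = 10).
Gap ratios (z−y)/z: (2140−950)/2140 = 0.5561; (2140−1300)/2140 = 0.3925; (2140−2050)/2140 = 0.0421.
Raised to α = 0.5: 0.74570; 0.62652; 0.20508.
Sum = 1.577297; FGT(0.5) = 1.577297 / 10 = 0.158.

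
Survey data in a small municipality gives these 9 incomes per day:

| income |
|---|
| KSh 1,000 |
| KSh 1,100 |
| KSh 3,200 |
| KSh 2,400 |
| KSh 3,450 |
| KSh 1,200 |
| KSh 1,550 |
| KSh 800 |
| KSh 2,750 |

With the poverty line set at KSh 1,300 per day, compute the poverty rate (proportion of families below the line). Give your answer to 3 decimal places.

4 of the 9 families have income below KSh 1,300.
H = 4/9 = 0.444.

0.444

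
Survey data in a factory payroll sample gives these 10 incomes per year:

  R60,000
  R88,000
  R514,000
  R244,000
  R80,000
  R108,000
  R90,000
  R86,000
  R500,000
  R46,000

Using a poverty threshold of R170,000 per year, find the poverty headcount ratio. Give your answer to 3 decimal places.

0.700

7 of the 10 households have income below R170,000.
H = 7/10 = 0.700.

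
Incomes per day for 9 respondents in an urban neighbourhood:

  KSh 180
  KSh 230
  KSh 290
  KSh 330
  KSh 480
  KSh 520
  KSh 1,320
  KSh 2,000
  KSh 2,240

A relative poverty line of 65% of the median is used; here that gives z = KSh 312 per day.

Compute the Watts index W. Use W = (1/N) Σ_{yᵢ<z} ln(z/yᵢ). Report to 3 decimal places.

Below the line: KSh 180, KSh 230, KSh 290 (q = 3 of N = 9).
ln(z/y) terms: ln(312/180) = 0.5500; ln(312/230) = 0.3049; ln(312/290) = 0.0731.
W = 0.928092 / 9 = 0.103.

0.103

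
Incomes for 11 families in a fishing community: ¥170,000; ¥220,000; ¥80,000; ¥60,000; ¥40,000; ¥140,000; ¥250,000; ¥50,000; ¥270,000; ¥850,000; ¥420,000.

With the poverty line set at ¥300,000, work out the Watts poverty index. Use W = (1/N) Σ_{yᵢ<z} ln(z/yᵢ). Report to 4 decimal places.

Incomes under z: ¥40,000, ¥50,000, ¥60,000, ¥80,000, ¥140,000, ¥170,000, ¥220,000, ¥250,000, ¥270,000 (q = 9 of N = 11).
ln(z/y) terms: ln(300000/40000) = 2.0149; ln(300000/50000) = 1.7918; ln(300000/60000) = 1.6094; ln(300000/80000) = 1.3218; ln(300000/140000) = 0.7621; ln(300000/170000) = 0.5680; ln(300000/220000) = 0.3102; ln(300000/250000) = 0.1823; ln(300000/270000) = 0.1054.
W = 8.665817 / 11 = 0.7878.

0.7878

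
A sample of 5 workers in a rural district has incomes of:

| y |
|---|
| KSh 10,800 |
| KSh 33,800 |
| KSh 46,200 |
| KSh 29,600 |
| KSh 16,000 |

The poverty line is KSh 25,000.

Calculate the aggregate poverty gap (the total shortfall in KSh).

Poor units: KSh 10,800, KSh 16,000 (q = 2 of N = 5).
Individual gaps: 25000−10800 = 14200; 25000−16000 = 9000.
Aggregate gap = KSh 23,200.

KSh 23,200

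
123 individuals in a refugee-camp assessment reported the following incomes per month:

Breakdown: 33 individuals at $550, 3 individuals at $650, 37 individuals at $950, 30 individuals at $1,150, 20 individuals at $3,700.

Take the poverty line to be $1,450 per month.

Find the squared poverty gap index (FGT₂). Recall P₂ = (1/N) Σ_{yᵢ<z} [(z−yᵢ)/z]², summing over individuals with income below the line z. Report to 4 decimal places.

Poor units: 33×$550, 3×$650, 37×$950, 30×$1,150 (q = 103 of N = 123).
Shortfall ratios: (1450−550)/1450 = 0.6207 (×33); (1450−650)/1450 = 0.5517 (×3); (1450−950)/1450 = 0.3448 (×37); (1450−1150)/1450 = 0.2069 (×30).
Squared: 0.3853 (×33); 0.3044 (×3); 0.1189 (×37); 0.0428 (×30).
Sum = 19.310345; P₂ = 19.310345 / 123 = 0.1570.

0.1570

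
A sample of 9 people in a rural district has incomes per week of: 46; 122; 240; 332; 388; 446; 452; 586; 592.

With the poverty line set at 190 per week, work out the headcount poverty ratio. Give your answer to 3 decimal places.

0.222

2 of the 9 people have income below 190.
H = 2/9 = 0.222.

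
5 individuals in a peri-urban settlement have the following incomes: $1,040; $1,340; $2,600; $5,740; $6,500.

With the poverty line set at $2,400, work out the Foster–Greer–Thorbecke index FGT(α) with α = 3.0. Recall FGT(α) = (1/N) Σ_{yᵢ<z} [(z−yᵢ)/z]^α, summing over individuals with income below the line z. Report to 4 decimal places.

0.0536

Incomes under z: $1,040, $1,340 (q = 2 of N = 5).
Shortfall ratios: (2400−1040)/2400 = 0.5667; (2400−1340)/2400 = 0.4417.
Raised to α = 3.0: 0.18196; 0.08616.
Sum = 0.268119; FGT(3.0) = 0.268119 / 5 = 0.0536.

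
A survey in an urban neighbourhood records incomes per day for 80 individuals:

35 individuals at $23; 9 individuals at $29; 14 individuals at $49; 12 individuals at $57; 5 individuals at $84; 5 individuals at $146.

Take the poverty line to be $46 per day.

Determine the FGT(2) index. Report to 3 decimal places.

0.125

Poor units: 35×$23, 9×$29 (q = 44 of N = 80).
Gap ratios (z−y)/z: (46−23)/46 = 0.5000 (×35); (46−29)/46 = 0.3696 (×9).
Squared: 0.2500 (×35); 0.1366 (×9).
Sum = 9.979206; P₂ = 9.979206 / 80 = 0.125.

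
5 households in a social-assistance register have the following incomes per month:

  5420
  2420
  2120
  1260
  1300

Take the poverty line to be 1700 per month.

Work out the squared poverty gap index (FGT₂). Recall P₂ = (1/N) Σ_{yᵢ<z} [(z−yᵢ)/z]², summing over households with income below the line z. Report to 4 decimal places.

0.0245

Poor units: 1260, 1300 (q = 2 of N = 5).
Gap ratios (z−y)/z: (1700−1260)/1700 = 0.2588; (1700−1300)/1700 = 0.2353.
Squared: 0.0670; 0.0554.
Sum = 0.122353; P₂ = 0.122353 / 5 = 0.0245.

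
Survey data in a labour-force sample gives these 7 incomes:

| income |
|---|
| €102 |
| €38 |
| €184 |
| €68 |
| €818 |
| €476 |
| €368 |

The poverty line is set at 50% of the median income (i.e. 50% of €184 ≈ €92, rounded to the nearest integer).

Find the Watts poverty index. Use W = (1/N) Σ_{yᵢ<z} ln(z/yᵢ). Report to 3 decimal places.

0.169

Below z: €38, €68 (q = 2 of N = 7).
Log shortfalls: ln(92/38) = 0.8842; ln(92/68) = 0.3023.
W = 1.186483 / 7 = 0.169.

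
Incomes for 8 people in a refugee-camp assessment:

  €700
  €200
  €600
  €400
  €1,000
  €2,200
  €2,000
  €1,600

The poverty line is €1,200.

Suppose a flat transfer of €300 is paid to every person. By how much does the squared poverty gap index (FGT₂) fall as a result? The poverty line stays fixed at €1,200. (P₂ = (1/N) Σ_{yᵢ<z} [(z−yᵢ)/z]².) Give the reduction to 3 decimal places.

0.123

Before: below the line — €200, €400, €600, €700, €1,000; squared poverty gap index (FGT₂) = 0.19878.
After the €300 transfer: below the line — €500, €700, €900, €1,000; squared poverty gap index (FGT₂) = 0.07552.
Reduction = 0.19878 − 0.07552 = 0.123.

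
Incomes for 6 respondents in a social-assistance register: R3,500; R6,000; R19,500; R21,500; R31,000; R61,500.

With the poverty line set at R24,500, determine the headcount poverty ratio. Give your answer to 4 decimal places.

4 of the 6 respondents have income below R24,500.
H = 4/6 = 0.6667.

0.6667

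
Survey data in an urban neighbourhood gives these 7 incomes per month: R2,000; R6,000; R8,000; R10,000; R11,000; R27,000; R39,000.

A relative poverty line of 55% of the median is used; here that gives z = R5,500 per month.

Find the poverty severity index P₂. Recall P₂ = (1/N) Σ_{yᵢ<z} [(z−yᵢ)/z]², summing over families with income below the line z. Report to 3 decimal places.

Below the line: R2,000 (q = 1 of N = 7).
Normalized shortfalls: (5500−2000)/5500 = 0.6364.
Squared: 0.4050.
Sum = 0.404959; P₂ = 0.404959 / 7 = 0.058.

0.058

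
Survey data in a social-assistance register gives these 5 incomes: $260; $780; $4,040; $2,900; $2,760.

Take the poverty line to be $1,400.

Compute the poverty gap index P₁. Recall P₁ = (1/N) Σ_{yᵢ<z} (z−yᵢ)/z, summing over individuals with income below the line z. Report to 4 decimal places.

0.2514

Below the line: $260, $780 (q = 2 of N = 5).
Normalized shortfalls: (1400−260)/1400 = 0.8143; (1400−780)/1400 = 0.4429.
Sum of shortfalls = 1.257143; P₁ averages over all N: 1.257143 / 5 = 0.2514.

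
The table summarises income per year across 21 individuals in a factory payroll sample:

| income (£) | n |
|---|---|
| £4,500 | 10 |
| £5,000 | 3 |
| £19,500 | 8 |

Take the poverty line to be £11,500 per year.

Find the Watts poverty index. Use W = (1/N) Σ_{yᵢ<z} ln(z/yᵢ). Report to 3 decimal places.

0.566

Incomes under z: 10×£4,500, 3×£5,000 (q = 13 of N = 21).
ln(z/y) terms: ln(11500/4500) = 0.9383 (×10); ln(11500/5000) = 0.8329 (×3).
W = 11.881424 / 21 = 0.566.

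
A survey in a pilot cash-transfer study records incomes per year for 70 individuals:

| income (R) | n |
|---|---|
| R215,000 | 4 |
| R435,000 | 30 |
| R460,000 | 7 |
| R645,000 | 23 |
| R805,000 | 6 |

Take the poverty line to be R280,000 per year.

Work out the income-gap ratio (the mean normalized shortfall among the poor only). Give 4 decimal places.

0.2321

Below the line: 4×R215,000 (q = 4 of N = 70).
Shortfall ratios (z−y)/z: 0.2321 (×4); sum = 0.928571.
I averages over the q = 4 poor units only: 0.928571 / 4 = 0.2321.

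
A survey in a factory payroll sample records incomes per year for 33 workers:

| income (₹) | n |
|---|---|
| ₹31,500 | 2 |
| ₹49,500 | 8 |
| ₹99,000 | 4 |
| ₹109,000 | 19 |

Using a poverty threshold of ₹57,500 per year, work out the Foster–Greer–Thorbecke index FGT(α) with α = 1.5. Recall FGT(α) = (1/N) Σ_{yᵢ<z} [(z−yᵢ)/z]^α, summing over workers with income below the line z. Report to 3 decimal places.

Below the line: 2×₹31,500, 8×₹49,500 (q = 10 of N = 33).
Normalized shortfalls: (57500−31500)/57500 = 0.4522 (×2); (57500−49500)/57500 = 0.1391 (×8).
Raised to α = 1.5: 0.30406 (×2); 0.05190 (×8).
Sum = 1.023286; FGT(1.5) = 1.023286 / 33 = 0.031.

0.031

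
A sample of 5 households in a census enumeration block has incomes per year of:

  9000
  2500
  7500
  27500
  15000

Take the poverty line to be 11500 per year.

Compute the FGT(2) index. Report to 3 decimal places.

0.156

Below the line: 2500, 7500, 9000 (q = 3 of N = 5).
Normalized shortfalls: (11500−2500)/11500 = 0.7826; (11500−7500)/11500 = 0.3478; (11500−9000)/11500 = 0.2174.
Squared: 0.6125; 0.1210; 0.0473.
Sum = 0.780718; P₂ = 0.780718 / 5 = 0.156.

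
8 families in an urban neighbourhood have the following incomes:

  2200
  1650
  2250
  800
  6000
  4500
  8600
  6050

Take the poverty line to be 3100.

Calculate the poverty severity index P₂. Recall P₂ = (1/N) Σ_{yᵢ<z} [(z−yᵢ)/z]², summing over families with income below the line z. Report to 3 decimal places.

0.116

Poor units: 800, 1650, 2200, 2250 (q = 4 of N = 8).
Relative gaps: (3100−800)/3100 = 0.7419; (3100−1650)/3100 = 0.4677; (3100−2200)/3100 = 0.2903; (3100−2250)/3100 = 0.2742.
Squared: 0.5505; 0.2188; 0.0843; 0.0752.
Sum = 0.928720; P₂ = 0.928720 / 8 = 0.116.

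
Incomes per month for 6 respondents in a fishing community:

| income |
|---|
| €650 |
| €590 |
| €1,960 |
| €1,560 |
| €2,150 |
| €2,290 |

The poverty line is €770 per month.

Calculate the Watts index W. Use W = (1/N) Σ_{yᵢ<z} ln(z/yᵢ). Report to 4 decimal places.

Below the line: €590, €650 (q = 2 of N = 6).
Log shortfalls: ln(770/590) = 0.2663; ln(770/650) = 0.1694.
W = 0.435686 / 6 = 0.0726.

0.0726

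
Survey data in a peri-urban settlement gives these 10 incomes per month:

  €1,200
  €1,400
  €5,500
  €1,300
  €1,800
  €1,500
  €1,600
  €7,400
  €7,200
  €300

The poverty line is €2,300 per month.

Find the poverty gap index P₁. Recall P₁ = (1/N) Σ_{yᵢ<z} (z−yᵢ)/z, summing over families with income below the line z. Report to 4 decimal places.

0.3043

Incomes under z: €300, €1,200, €1,300, €1,400, €1,500, €1,600, €1,800 (q = 7 of N = 10).
Normalized shortfalls: (2300−300)/2300 = 0.8696; (2300−1200)/2300 = 0.4783; (2300−1300)/2300 = 0.4348; (2300−1400)/2300 = 0.3913; (2300−1500)/2300 = 0.3478; (2300−1600)/2300 = 0.3043; (2300−1800)/2300 = 0.2174.
Sum of shortfalls = 3.043478; P₁ averages over all N: 3.043478 / 10 = 0.3043.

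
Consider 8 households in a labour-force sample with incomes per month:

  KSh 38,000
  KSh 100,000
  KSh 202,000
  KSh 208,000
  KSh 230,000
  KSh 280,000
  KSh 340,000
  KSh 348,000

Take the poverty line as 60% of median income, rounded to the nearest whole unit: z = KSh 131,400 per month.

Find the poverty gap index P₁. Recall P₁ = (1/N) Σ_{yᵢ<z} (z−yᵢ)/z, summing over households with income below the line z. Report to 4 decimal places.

0.1187

Below z: KSh 38,000, KSh 100,000 (q = 2 of N = 8).
Gap ratios (z−y)/z: (131400−38000)/131400 = 0.7108; (131400−100000)/131400 = 0.2390.
Σ = 0.949772. Dividing by the full population N = 8 gives P₁ = 0.1187.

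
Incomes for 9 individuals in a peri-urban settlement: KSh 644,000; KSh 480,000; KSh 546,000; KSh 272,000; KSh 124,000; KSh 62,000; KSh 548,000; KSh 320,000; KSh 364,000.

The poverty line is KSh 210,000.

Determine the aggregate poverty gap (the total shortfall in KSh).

Below z: KSh 62,000, KSh 124,000 (q = 2 of N = 9).
Individual gaps: 210000−62000 = 148000; 210000−124000 = 86000.
Aggregate gap = KSh 234,000.

KSh 234,000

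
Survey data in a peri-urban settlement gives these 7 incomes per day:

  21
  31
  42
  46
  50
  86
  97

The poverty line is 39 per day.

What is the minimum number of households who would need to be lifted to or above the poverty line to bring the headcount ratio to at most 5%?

Currently q = 2 of N = 7 are below the line (H = 0.286).
A headcount ratio of at most 5% allows at most ⌊0.05 × 7⌋ = 0 poor households.
So at least 2 − 0 = 2 must be lifted.

2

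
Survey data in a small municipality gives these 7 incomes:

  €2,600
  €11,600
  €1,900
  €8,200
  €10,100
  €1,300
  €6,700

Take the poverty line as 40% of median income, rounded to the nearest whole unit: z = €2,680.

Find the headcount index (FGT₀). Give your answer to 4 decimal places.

0.4286

3 of the 7 people have income below €2,680.
H = 3/7 = 0.4286.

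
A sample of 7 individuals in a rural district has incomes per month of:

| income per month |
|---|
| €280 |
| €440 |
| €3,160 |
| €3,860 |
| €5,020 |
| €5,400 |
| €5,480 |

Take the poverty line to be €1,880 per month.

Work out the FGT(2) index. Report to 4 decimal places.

Incomes under z: €280, €440 (q = 2 of N = 7).
Relative gaps: (1880−280)/1880 = 0.8511; (1880−440)/1880 = 0.7660.
Squared: 0.7243; 0.5867.
Sum = 1.311000; P₂ = 1.311000 / 7 = 0.1873.

0.1873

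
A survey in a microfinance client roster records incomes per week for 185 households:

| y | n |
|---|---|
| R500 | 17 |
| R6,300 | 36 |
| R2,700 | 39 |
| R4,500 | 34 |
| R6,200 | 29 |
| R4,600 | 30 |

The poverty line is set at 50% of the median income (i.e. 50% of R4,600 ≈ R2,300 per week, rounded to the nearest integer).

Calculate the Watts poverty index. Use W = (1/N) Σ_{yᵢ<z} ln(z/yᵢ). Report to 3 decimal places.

Poor units: 17×R500 (q = 17 of N = 185).
ln(z/y) terms: ln(2300/500) = 1.5261 (×17).
W = 25.942957 / 185 = 0.140.

0.140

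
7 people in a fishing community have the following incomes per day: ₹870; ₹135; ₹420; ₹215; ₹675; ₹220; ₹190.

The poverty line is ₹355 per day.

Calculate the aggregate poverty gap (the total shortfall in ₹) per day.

Incomes under z: ₹135, ₹190, ₹215, ₹220 (q = 4 of N = 7).
Individual gaps: 355−135 = 220; 355−190 = 165; 355−215 = 140; 355−220 = 135.
Aggregate gap = ₹660.

₹660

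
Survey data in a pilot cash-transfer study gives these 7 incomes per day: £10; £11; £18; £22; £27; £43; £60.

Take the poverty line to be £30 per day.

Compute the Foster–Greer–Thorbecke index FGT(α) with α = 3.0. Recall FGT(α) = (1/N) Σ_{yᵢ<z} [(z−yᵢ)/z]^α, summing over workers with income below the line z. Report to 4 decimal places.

Poor units: £10, £11, £18, £22, £27 (q = 5 of N = 7).
Shortfall ratios: (30−10)/30 = 0.6667; (30−11)/30 = 0.6333; (30−18)/30 = 0.4000; (30−22)/30 = 0.2667; (30−27)/30 = 0.1000.
Raised to α = 3.0: 0.29630; 0.25404; 0.06400; 0.01896; 0.00100.
Sum = 0.634296; FGT(3.0) = 0.634296 / 7 = 0.0906.

0.0906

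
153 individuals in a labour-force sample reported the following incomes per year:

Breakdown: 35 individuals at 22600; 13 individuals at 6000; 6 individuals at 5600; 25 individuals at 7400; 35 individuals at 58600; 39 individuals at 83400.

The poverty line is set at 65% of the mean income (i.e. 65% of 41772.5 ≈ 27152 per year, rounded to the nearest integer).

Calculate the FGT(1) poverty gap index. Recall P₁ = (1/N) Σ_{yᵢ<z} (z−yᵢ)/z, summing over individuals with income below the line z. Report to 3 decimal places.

Poor units: 6×5600, 13×6000, 25×7400, 35×22600 (q = 79 of N = 153).
Gap ratios (z−y)/z: (27152−5600)/27152 = 0.7938 (×6); (27152−6000)/27152 = 0.7790 (×13); (27152−7400)/27152 = 0.7275 (×25); (27152−22600)/27152 = 0.1676 (×35).
Sum of shortfalls = 38.944019; P₁ averages over all N: 38.944019 / 153 = 0.255.

0.255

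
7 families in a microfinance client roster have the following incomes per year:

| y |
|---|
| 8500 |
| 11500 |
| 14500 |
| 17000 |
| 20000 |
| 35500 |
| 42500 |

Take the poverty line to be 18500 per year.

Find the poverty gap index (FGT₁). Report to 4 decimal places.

Below the line: 8500, 11500, 14500, 17000 (q = 4 of N = 7).
Normalized shortfalls: (18500−8500)/18500 = 0.5405; (18500−11500)/18500 = 0.3784; (18500−14500)/18500 = 0.2162; (18500−17000)/18500 = 0.0811.
Sum of shortfalls = 1.216216; P₁ averages over all N: 1.216216 / 7 = 0.1737.

0.1737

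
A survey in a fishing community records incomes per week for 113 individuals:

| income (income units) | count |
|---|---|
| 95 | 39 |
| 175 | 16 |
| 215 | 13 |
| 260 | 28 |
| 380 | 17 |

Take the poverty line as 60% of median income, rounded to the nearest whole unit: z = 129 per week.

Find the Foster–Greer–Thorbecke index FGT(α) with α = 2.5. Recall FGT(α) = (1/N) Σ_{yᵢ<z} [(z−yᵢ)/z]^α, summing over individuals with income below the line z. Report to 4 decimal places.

Poor units: 39×95 (q = 39 of N = 113).
Gap ratios (z−y)/z: (129−95)/129 = 0.2636 (×39).
Raised to α = 2.5: 0.03566 (×39).
Sum = 1.390873; FGT(2.5) = 1.390873 / 113 = 0.0123.

0.0123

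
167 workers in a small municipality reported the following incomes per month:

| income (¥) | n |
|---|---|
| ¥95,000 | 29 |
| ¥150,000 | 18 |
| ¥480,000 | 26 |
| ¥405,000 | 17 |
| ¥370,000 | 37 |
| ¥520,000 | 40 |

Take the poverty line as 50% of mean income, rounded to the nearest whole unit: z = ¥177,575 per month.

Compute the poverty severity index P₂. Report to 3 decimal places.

Poor units: 29×¥95,000, 18×¥150,000 (q = 47 of N = 167).
Relative gaps: (177575−95000)/177575 = 0.4650 (×29); (177575−150000)/177575 = 0.1553 (×18).
Squared: 0.2162 (×29); 0.0241 (×18).
Sum = 6.704974; P₂ = 6.704974 / 167 = 0.040.

0.040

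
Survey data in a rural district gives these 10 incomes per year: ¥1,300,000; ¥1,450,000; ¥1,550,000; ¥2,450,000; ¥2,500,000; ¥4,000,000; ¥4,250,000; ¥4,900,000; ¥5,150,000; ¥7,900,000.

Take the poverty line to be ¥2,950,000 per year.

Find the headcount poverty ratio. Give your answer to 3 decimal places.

0.500

5 of the 10 people have income below ¥2,950,000.
H = 5/10 = 0.500.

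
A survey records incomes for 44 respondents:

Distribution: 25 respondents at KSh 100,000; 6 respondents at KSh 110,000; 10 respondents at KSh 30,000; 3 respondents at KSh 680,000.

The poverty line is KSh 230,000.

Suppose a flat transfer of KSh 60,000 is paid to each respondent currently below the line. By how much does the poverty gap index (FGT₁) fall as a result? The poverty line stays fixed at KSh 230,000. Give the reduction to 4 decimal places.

Before: below the line — 10×KSh 30,000, 25×KSh 100,000, 6×KSh 110,000; poverty gap index (FGT₁) = 0.589921.
After the KSh 60,000 transfer: below the line — 10×KSh 90,000, 25×KSh 160,000, 6×KSh 170,000; poverty gap index (FGT₁) = 0.346838.
Reduction = 0.589921 − 0.346838 = 0.2431.

0.2431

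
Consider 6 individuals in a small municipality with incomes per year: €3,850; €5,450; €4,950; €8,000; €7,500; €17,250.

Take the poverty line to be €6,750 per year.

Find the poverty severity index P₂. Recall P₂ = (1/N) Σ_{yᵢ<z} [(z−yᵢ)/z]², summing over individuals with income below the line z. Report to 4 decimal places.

Incomes under z: €3,850, €4,950, €5,450 (q = 3 of N = 6).
Normalized shortfalls: (6750−3850)/6750 = 0.4296; (6750−4950)/6750 = 0.2667; (6750−5450)/6750 = 0.1926.
Squared: 0.1846; 0.0711; 0.0371.
Sum = 0.292785; P₂ = 0.292785 / 6 = 0.0488.

0.0488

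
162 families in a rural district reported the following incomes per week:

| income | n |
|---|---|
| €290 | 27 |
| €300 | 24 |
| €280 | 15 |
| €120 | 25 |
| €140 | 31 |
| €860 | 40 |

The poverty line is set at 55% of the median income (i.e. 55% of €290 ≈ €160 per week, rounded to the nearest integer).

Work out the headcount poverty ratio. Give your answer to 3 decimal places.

0.346

56 of the 162 families have income below €160.
H = 56/162 = 0.346.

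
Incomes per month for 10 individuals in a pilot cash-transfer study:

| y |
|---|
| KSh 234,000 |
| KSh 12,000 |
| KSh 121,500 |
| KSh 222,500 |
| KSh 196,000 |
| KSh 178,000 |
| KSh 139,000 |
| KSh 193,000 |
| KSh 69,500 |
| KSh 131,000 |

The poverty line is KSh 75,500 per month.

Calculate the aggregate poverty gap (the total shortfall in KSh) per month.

KSh 69,500

Poor units: KSh 12,000, KSh 69,500 (q = 2 of N = 10).
Individual gaps: 75500−12000 = 63500; 75500−69500 = 6000.
Aggregate gap = KSh 69,500.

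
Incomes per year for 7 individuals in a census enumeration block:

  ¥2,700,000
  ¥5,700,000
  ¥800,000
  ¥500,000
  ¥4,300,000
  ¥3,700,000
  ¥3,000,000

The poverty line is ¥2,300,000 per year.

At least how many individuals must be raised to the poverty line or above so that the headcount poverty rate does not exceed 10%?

2 of the 7 individuals are poor, so H = 2/7 = 0.286.
A headcount ratio of at most 10% allows at most ⌊0.10 × 7⌋ = 0 poor individuals.
So at least 2 − 0 = 2 must be lifted.

2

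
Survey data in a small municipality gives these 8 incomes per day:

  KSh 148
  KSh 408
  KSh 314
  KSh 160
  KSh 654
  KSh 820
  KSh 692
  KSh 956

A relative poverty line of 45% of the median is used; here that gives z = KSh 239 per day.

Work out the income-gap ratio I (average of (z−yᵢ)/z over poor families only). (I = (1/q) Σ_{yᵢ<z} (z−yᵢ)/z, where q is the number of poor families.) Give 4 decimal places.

0.3556

Below z: KSh 148, KSh 160 (q = 2 of N = 8).
Relative gaps: 0.3808, 0.3305; sum = 0.711297.
The income-gap ratio divides by q (the poor only): 0.711297 / 2 = 0.3556.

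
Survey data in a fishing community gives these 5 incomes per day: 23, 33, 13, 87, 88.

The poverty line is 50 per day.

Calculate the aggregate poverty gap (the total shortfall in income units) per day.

81

Incomes under z: 13, 23, 33 (q = 3 of N = 5).
Individual gaps: 50−13 = 37; 50−23 = 27; 50−33 = 17.
Aggregate gap = 81.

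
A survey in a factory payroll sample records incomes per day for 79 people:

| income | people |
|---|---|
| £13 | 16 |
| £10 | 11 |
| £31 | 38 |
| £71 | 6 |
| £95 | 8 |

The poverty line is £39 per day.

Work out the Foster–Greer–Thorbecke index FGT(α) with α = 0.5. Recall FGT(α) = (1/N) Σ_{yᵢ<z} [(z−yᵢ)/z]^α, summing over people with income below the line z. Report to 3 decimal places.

Poor units: 11×£10, 16×£13, 38×£31 (q = 65 of N = 79).
Normalized shortfalls: (39−10)/39 = 0.7436 (×11); (39−13)/39 = 0.6667 (×16); (39−31)/39 = 0.2051 (×38).
Raised to α = 0.5: 0.86232 (×11); 0.81650 (×16); 0.45291 (×38).
Sum = 39.760038; FGT(0.5) = 39.760038 / 79 = 0.503.

0.503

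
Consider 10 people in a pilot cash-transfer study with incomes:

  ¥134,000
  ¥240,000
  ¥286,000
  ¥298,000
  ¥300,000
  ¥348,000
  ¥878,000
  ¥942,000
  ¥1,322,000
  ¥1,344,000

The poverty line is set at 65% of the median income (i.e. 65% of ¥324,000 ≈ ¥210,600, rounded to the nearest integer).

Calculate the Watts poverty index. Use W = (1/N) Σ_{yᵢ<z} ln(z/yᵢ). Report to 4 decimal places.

0.0452

Poor units: ¥134,000 (q = 1 of N = 10).
Log shortfalls: ln(210600/134000) = 0.4521.
W = 0.452121 / 10 = 0.0452.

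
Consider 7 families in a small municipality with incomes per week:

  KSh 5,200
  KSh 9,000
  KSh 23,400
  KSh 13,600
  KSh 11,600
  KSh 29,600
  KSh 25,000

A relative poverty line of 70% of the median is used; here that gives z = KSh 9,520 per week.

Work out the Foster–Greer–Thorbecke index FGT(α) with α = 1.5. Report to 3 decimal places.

Below z: KSh 5,200, KSh 9,000 (q = 2 of N = 7).
Shortfall ratios: (9520−5200)/9520 = 0.4538; (9520−9000)/9520 = 0.0546.
Raised to α = 1.5: 0.30568; 0.01277.
Sum = 0.318448; FGT(1.5) = 0.318448 / 7 = 0.045.

0.045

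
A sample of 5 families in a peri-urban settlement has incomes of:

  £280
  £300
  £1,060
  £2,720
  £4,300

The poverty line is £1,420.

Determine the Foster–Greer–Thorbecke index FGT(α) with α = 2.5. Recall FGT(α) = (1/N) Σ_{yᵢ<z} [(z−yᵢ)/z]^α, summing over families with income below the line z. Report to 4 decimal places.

0.2325

Below the line: £280, £300, £1,060 (q = 3 of N = 5).
Relative gaps: (1420−280)/1420 = 0.8028; (1420−300)/1420 = 0.7887; (1420−1060)/1420 = 0.2535.
Raised to α = 2.5: 0.57749; 0.55249; 0.03236.
Sum = 1.162337; FGT(2.5) = 1.162337 / 5 = 0.2325.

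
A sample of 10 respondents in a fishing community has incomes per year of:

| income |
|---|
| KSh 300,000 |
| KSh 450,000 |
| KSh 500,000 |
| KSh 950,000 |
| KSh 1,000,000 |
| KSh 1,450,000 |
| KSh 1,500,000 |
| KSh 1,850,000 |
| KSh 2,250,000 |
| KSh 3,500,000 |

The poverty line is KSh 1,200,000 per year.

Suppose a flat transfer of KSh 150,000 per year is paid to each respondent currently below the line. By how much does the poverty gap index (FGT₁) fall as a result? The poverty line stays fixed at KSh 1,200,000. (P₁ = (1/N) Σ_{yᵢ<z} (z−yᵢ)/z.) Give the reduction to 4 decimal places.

Before: below the line — KSh 300,000, KSh 450,000, KSh 500,000, KSh 950,000, KSh 1,000,000; poverty gap index (FGT₁) = 0.233333.
After the KSh 150,000 transfer: below the line — KSh 450,000, KSh 600,000, KSh 650,000, KSh 1,100,000, KSh 1,150,000; poverty gap index (FGT₁) = 0.170833.
Reduction = 0.233333 − 0.170833 = 0.0625.

0.0625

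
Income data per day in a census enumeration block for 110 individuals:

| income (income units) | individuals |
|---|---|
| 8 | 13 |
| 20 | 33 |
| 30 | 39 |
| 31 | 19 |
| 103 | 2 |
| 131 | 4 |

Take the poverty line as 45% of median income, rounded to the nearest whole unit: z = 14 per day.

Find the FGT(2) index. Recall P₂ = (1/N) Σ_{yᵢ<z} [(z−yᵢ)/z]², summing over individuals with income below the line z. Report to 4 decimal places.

Below z: 13×8 (q = 13 of N = 110).
Normalized shortfalls: (14−8)/14 = 0.4286 (×13).
Squared: 0.1837 (×13).
Sum = 2.387755; P₂ = 2.387755 / 110 = 0.0217.

0.0217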